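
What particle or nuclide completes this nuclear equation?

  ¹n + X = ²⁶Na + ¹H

Conserve mass number: 1 + A = 26 + 1, so A = 26.
Conserve atomic number: 0 + Z = 11 + 1, so Z = 12.
Z = 12 is magnesium, so the species is ²⁶Mg.

Mg-26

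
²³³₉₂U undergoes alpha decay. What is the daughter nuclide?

Alpha decay: mass number changes by -4, atomic number by -2.
A: 233 − 4 = 229; Z: 92 − 2 = 90.
Z = 90 is thorium, so the daughter is ²²⁹₉₀Th.

Th-229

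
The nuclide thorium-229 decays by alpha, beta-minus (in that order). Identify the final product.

Start: (A, Z) = (229, 90).
After α: (225, 88).
After β⁻: (225, 89).
Z = 89 is actinium.

Ac-225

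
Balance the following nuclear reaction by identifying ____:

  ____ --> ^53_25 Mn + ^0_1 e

Fe-53

Conserve mass number: A = 53 + 0, so A = 53.
Conserve atomic number: Z = 25 + 1, so Z = 26.
Z = 26 is iron, so the species is ^53_26 Fe.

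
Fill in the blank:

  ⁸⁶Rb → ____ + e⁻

Sr-86

Conserve mass number: 86 = A + 0, so A = 86.
Conserve atomic number: 37 = Z − 1, so Z = 38.
Z = 38 is strontium, so the species is ⁸⁶Sr.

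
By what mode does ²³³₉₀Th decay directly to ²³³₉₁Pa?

ΔA = 233 − 233 = 0; ΔZ = 91 − 90 = +1.
A is unchanged and Z rises by 1 — a neutron has become a proton (β⁻ decay).

beta-minus decay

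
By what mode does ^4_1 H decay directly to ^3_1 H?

neutron emission

ΔA = 3 − 4 = -1; ΔZ = 1 − 1 = +0.
A drops by 1 with Z unchanged — a neutron was emitted.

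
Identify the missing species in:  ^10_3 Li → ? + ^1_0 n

Li-9

Conserve mass number: 10 = A + 1, so A = 9.
Conserve atomic number: 3 = Z + 0, so Z = 3.
Z = 3 is lithium, so the species is ^9_3 Li.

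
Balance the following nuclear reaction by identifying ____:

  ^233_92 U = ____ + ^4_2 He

Th-229

Conserve mass number: 233 = A + 4, so A = 229.
Conserve atomic number: 92 = Z + 2, so Z = 90.
Z = 90 is thorium, so the species is ^229_90 Th.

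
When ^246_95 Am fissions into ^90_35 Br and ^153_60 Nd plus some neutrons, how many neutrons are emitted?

3

Conserve mass number: 246 = 90 + 153 + k, so k = 246 − 243 = 3.
Check atomic number: 95 = 35 + 60 + 0 = 95. ✓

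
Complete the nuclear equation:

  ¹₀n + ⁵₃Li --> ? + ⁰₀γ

Li-6

Conserve mass number: 1 + 5 = A + 0, so A = 6.
Conserve atomic number: 0 + 3 = Z + 0, so Z = 3.
Z = 3 is lithium, so the species is ⁶₃Li.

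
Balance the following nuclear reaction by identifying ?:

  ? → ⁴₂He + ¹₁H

Li-5

Conserve mass number: A = 4 + 1, so A = 5.
Conserve atomic number: Z = 2 + 1, so Z = 3.
Z = 3 is lithium, so the species is ⁵₃Li.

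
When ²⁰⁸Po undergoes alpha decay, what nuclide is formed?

Alpha decay: mass number changes by -4, atomic number by -2.
A: 208 − 4 = 204; Z: 84 − 2 = 82.
Z = 82 is lead, so the daughter is ²⁰⁴Pb.

Pb-204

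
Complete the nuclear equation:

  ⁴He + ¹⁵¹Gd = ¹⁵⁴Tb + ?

proton

Conserve mass number: 4 + 151 = 154 + A, so A = 1.
Conserve atomic number: 2 + 64 = 65 + Z, so Z = 1.
A = 1 and Z = 1 is ¹H — a proton.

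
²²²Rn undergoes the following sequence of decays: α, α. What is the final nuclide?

Pb-214

Start: (A, Z) = (222, 86).
After α: (218, 84).
After α: (214, 82).
Z = 82 is lead.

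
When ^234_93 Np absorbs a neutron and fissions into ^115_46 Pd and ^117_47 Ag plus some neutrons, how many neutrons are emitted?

Conserve mass number: 235 = 115 + 117 + k, so k = 235 − 232 = 3.
Check atomic number: 93 = 46 + 47 + 0 = 93. ✓

3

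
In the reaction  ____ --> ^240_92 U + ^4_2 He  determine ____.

Pu-244

Conserve mass number: A = 240 + 4, so A = 244.
Conserve atomic number: Z = 92 + 2, so Z = 94.
Z = 94 is plutonium, so the species is ^244_94 Pu.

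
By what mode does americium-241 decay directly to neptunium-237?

ΔA = 237 − 241 = -4; ΔZ = 93 − 95 = -2.
A drops by 4 and Z drops by 2 — the signature of alpha emission.

alpha decay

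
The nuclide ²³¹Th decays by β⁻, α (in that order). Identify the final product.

Ac-227

Start: (A, Z) = (231, 90).
After β⁻: (231, 91).
After α: (227, 89).
Z = 89 is actinium.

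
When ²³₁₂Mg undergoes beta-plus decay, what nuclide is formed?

Na-23

Beta-plus decay: mass number changes by +0, atomic number by -1.
A: 23 = 23; Z: 12 − 1 = 11.
Z = 11 is sodium, so the daughter is ²³₁₁Na.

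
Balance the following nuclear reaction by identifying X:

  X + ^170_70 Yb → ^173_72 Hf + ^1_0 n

Conserve mass number: A + 170 = 173 + 1, so A = 4.
Conserve atomic number: Z + 70 = 72 + 0, so Z = 2.
A = 4 and Z = 2 is ^4_2 He — an alpha particle.

alpha particle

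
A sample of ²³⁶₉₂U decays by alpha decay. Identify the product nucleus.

Alpha decay: mass number changes by -4, atomic number by -2.
A: 236 − 4 = 232; Z: 92 − 2 = 90.
Z = 90 is thorium, so the daughter is ²³²₉₀Th.

Th-232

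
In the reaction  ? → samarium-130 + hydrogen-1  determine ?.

Eu-131

Conserve mass number: A = 130 + 1, so A = 131.
Conserve atomic number: Z = 62 + 1, so Z = 63.
Z = 63 is europium, so the species is europium-131.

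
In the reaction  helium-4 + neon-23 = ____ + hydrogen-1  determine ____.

Conserve mass number: 4 + 23 = A + 1, so A = 26.
Conserve atomic number: 2 + 10 = Z + 1, so Z = 11.
Z = 11 is sodium, so the species is sodium-26.

Na-26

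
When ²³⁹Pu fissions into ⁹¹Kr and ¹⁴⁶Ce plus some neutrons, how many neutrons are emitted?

Conserve mass number: 239 = 91 + 146 + k, so k = 239 − 237 = 2.
Check atomic number: 94 = 36 + 58 + 0 = 94. ✓

2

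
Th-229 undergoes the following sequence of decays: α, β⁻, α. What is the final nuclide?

Fr-221

Start: (A, Z) = (229, 90).
After α: (225, 88).
After β⁻: (225, 89).
After α: (221, 87).
Z = 87 is francium.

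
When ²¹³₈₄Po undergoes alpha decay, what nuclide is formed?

Alpha decay: mass number changes by -4, atomic number by -2.
A: 213 − 4 = 209; Z: 84 − 2 = 82.
Z = 82 is lead, so the daughter is ²⁰⁹₈₂Pb.

Pb-209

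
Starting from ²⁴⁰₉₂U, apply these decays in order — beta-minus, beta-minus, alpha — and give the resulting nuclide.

U-236

Start: (A, Z) = (240, 92).
After β⁻: (240, 93).
After β⁻: (240, 94).
After α: (236, 92).
Z = 92 is uranium.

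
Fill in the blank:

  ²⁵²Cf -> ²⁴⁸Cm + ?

alpha particle

Conserve mass number: 252 = 248 + A, so A = 4.
Conserve atomic number: 98 = 96 + Z, so Z = 2.
A = 4 and Z = 2 is ⁴He — an alpha particle.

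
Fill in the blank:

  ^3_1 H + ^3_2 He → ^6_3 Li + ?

Conserve mass number: 3 + 3 = 6 + A, so A = 0.
Conserve atomic number: 1 + 2 = 3 + Z, so Z = 0.
A = 0 and Z = 0 is ^0_0 γ — a gamma ray.

gamma ray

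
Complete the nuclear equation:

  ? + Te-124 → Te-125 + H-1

deuteron

Conserve mass number: A + 124 = 125 + 1, so A = 2.
Conserve atomic number: Z + 52 = 52 + 1, so Z = 1.
A = 2 and Z = 1 is H-2 — a deuteron.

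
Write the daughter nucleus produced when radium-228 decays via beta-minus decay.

Beta-minus decay: mass number changes by +0, atomic number by +1.
A: 228 = 228; Z: 88 + 1 = 89.
Z = 89 is actinium, so the daughter is actinium-228.

Ac-228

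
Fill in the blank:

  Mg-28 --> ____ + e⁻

Conserve mass number: 28 = A + 0, so A = 28.
Conserve atomic number: 12 = Z − 1, so Z = 13.
Z = 13 is aluminium, so the species is Al-28.

Al-28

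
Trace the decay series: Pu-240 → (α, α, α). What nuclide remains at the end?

Ra-228

Start: (A, Z) = (240, 94).
After α: (236, 92).
After α: (232, 90).
After α: (228, 88).
Z = 88 is radium.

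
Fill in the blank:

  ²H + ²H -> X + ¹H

Conserve mass number: 2 + 2 = A + 1, so A = 3.
Conserve atomic number: 1 + 1 = Z + 1, so Z = 1.
A = 3 and Z = 1 is ³H — a triton.

H-3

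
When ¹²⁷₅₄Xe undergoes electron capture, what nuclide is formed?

Electron capture: mass number changes by +0, atomic number by -1.
A: 127 = 127; Z: 54 − 1 = 53.
Z = 53 is iodine, so the daughter is ¹²⁷₅₃I.

I-127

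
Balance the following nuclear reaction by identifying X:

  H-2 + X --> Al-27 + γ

Mg-25

Conserve mass number: 2 + A = 27 + 0, so A = 25.
Conserve atomic number: 1 + Z = 13 + 0, so Z = 12.
Z = 12 is magnesium, so the species is Mg-25.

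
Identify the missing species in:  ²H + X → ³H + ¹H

deuteron

Conserve mass number: 2 + A = 3 + 1, so A = 2.
Conserve atomic number: 1 + Z = 1 + 1, so Z = 1.
A = 2 and Z = 1 is ²H — a deuteron.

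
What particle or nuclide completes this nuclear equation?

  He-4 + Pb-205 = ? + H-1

Conserve mass number: 4 + 205 = A + 1, so A = 208.
Conserve atomic number: 2 + 82 = Z + 1, so Z = 83.
Z = 83 is bismuth, so the species is Bi-208.

Bi-208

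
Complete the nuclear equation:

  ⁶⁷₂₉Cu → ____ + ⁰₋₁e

Conserve mass number: 67 = A + 0, so A = 67.
Conserve atomic number: 29 = Z − 1, so Z = 30.
Z = 30 is zinc, so the species is ⁶⁷₃₀Zn.

Zn-67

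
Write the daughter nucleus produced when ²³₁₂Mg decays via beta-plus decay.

Beta-plus decay: mass number changes by +0, atomic number by -1.
A: 23 = 23; Z: 12 − 1 = 11.
Z = 11 is sodium, so the daughter is ²³₁₁Na.

Na-23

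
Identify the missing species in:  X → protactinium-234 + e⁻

Th-234

Conserve mass number: A = 234 + 0, so A = 234.
Conserve atomic number: Z = 91 − 1, so Z = 90.
Z = 90 is thorium, so the species is thorium-234.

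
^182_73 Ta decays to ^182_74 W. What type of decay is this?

ΔA = 182 − 182 = 0; ΔZ = 74 − 73 = +1.
A is unchanged and Z rises by 1 — a neutron has become a proton (β⁻ decay).

beta-minus decay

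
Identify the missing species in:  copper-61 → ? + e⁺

Ni-61

Conserve mass number: 61 = A + 0, so A = 61.
Conserve atomic number: 29 = Z + 1, so Z = 28.
Z = 28 is nickel, so the species is nickel-61.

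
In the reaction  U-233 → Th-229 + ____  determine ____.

alpha particle

Conserve mass number: 233 = 229 + A, so A = 4.
Conserve atomic number: 92 = 90 + Z, so Z = 2.
A = 4 and Z = 2 is He-4 — an alpha particle.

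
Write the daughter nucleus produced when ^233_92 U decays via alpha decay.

Th-229

Alpha decay: mass number changes by -4, atomic number by -2.
A: 233 − 4 = 229; Z: 92 − 2 = 90.
Z = 90 is thorium, so the daughter is ^229_90 Th.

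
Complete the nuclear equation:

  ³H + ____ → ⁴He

Conserve mass number: 3 + A = 4, so A = 1.
Conserve atomic number: 1 + Z = 2, so Z = 1.
A = 1 and Z = 1 is ¹H — a proton.

proton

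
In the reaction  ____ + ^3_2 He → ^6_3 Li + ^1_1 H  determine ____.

alpha particle

Conserve mass number: A + 3 = 6 + 1, so A = 4.
Conserve atomic number: Z + 2 = 3 + 1, so Z = 2.
A = 4 and Z = 2 is ^4_2 He — an alpha particle.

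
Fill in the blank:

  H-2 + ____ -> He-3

proton

Conserve mass number: 2 + A = 3, so A = 1.
Conserve atomic number: 1 + Z = 2, so Z = 1.
A = 1 and Z = 1 is H-1 — a proton.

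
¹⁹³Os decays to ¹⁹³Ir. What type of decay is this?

beta-minus decay

ΔA = 193 − 193 = 0; ΔZ = 77 − 76 = +1.
A is unchanged and Z rises by 1 — a neutron has become a proton (β⁻ decay).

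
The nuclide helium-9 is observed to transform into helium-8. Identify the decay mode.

neutron emission

ΔA = 8 − 9 = -1; ΔZ = 2 − 2 = +0.
A drops by 1 with Z unchanged — a neutron was emitted.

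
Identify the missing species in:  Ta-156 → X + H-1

Conserve mass number: 156 = A + 1, so A = 155.
Conserve atomic number: 73 = Z + 1, so Z = 72.
Z = 72 is hafnium, so the species is Hf-155.

Hf-155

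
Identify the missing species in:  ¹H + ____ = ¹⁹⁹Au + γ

Conserve mass number: 1 + A = 199 + 0, so A = 198.
Conserve atomic number: 1 + Z = 79 + 0, so Z = 78.
Z = 78 is platinum, so the species is ¹⁹⁸Pt.

Pt-198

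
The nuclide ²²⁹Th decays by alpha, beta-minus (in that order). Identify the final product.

Start: (A, Z) = (229, 90).
After α: (225, 88).
After β⁻: (225, 89).
Z = 89 is actinium.

Ac-225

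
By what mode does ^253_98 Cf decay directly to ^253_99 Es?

beta-minus decay

ΔA = 253 − 253 = 0; ΔZ = 99 − 98 = +1.
A is unchanged and Z rises by 1 — a neutron has become a proton (β⁻ decay).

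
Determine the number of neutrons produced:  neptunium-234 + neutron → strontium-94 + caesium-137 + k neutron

Conserve mass number: 235 = 94 + 137 + k, so k = 235 − 231 = 4.
Check atomic number: 93 = 38 + 55 + 0 = 93. ✓

4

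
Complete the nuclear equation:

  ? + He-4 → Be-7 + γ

Conserve mass number: A + 4 = 7 + 0, so A = 3.
Conserve atomic number: Z + 2 = 4 + 0, so Z = 2.
Z = 2 is helium, so the species is He-3.

He-3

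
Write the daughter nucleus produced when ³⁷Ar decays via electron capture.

Cl-37

Electron capture: mass number changes by +0, atomic number by -1.
A: 37 = 37; Z: 18 − 1 = 17.
Z = 17 is chlorine, so the daughter is ³⁷Cl.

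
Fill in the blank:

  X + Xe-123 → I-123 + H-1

neutron

Conserve mass number: A + 123 = 123 + 1, so A = 1.
Conserve atomic number: Z + 54 = 53 + 1, so Z = 0.
A = 1 and Z = 0 is n — a neutron.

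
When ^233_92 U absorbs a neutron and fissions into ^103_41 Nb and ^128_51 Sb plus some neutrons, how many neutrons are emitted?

3

Conserve mass number: 234 = 103 + 128 + k, so k = 234 − 231 = 3.
Check atomic number: 92 = 41 + 51 + 0 = 92. ✓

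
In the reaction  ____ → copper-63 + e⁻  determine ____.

Conserve mass number: A = 63 + 0, so A = 63.
Conserve atomic number: Z = 29 − 1, so Z = 28.
Z = 28 is nickel, so the species is nickel-63.

Ni-63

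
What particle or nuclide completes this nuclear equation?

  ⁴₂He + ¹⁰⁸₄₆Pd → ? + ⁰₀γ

Cd-112

Conserve mass number: 4 + 108 = A + 0, so A = 112.
Conserve atomic number: 2 + 46 = Z + 0, so Z = 48.
Z = 48 is cadmium, so the species is ¹¹²₄₈Cd.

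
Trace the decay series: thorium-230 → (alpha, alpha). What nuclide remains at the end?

Start: (A, Z) = (230, 90).
After α: (226, 88).
After α: (222, 86).
Z = 86 is radon.

Rn-222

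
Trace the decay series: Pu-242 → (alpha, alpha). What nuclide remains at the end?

Start: (A, Z) = (242, 94).
After α: (238, 92).
After α: (234, 90).
Z = 90 is thorium.

Th-234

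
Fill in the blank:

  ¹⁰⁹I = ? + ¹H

Te-108

Conserve mass number: 109 = A + 1, so A = 108.
Conserve atomic number: 53 = Z + 1, so Z = 52.
Z = 52 is tellurium, so the species is ¹⁰⁸Te.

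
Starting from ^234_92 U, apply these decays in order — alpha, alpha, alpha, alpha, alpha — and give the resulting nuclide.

Pb-214

Start: (A, Z) = (234, 92).
After α: (230, 90).
After α: (226, 88).
After α: (222, 86).
After α: (218, 84).
After α: (214, 82).
Z = 82 is lead.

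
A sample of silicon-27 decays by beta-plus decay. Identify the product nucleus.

Al-27

Beta-plus decay: mass number changes by +0, atomic number by -1.
A: 27 = 27; Z: 14 − 1 = 13.
Z = 13 is aluminium, so the daughter is aluminium-27.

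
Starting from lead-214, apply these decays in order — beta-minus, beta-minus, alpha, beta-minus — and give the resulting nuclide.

Start: (A, Z) = (214, 82).
After β⁻: (214, 83).
After β⁻: (214, 84).
After α: (210, 82).
After β⁻: (210, 83).
Z = 83 is bismuth.

Bi-210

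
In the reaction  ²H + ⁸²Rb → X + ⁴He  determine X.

Conserve mass number: 2 + 82 = A + 4, so A = 80.
Conserve atomic number: 1 + 37 = Z + 2, so Z = 36.
Z = 36 is krypton, so the species is ⁸⁰Kr.

Kr-80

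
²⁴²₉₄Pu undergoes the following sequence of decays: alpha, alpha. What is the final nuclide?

Start: (A, Z) = (242, 94).
After α: (238, 92).
After α: (234, 90).
Z = 90 is thorium.

Th-234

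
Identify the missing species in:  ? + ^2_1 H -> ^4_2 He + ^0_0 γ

deuteron

Conserve mass number: A + 2 = 4 + 0, so A = 2.
Conserve atomic number: Z + 1 = 2 + 0, so Z = 1.
A = 2 and Z = 1 is ^2_1 H — a deuteron.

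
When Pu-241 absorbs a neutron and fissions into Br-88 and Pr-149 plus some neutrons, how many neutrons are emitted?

5

Conserve mass number: 242 = 88 + 149 + k, so k = 242 − 237 = 5.
Check atomic number: 94 = 35 + 59 + 0 = 94. ✓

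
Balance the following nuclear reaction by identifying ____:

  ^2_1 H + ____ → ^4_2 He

deuteron

Conserve mass number: 2 + A = 4, so A = 2.
Conserve atomic number: 1 + Z = 2, so Z = 1.
A = 2 and Z = 1 is ^2_1 H — a deuteron.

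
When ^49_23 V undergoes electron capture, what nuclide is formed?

Electron capture: mass number changes by +0, atomic number by -1.
A: 49 = 49; Z: 23 − 1 = 22.
Z = 22 is titanium, so the daughter is ^49_22 Ti.

Ti-49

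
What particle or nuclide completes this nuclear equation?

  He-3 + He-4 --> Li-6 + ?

proton

Conserve mass number: 3 + 4 = 6 + A, so A = 1.
Conserve atomic number: 2 + 2 = 3 + Z, so Z = 1.
A = 1 and Z = 1 is H-1 — a proton.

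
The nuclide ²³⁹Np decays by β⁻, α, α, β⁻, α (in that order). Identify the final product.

Ac-227

Start: (A, Z) = (239, 93).
After β⁻: (239, 94).
After α: (235, 92).
After α: (231, 90).
After β⁻: (231, 91).
After α: (227, 89).
Z = 89 is actinium.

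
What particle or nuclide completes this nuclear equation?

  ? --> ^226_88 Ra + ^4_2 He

Th-230

Conserve mass number: A = 226 + 4, so A = 230.
Conserve atomic number: Z = 88 + 2, so Z = 90.
Z = 90 is thorium, so the species is ^230_90 Th.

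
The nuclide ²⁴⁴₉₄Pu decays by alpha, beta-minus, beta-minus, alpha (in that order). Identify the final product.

U-236

Start: (A, Z) = (244, 94).
After α: (240, 92).
After β⁻: (240, 93).
After β⁻: (240, 94).
After α: (236, 92).
Z = 92 is uranium.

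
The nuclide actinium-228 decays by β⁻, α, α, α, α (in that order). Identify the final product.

Pb-212

Start: (A, Z) = (228, 89).
After β⁻: (228, 90).
After α: (224, 88).
After α: (220, 86).
After α: (216, 84).
After α: (212, 82).
Z = 82 is lead.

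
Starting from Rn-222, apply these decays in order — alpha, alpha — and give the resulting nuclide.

Pb-214

Start: (A, Z) = (222, 86).
After α: (218, 84).
After α: (214, 82).
Z = 82 is lead.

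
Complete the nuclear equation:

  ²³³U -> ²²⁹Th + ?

Conserve mass number: 233 = 229 + A, so A = 4.
Conserve atomic number: 92 = 90 + Z, so Z = 2.
A = 4 and Z = 2 is ⁴He — an alpha particle.

alpha particle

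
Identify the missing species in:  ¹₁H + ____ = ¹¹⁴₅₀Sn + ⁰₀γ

In-113

Conserve mass number: 1 + A = 114 + 0, so A = 113.
Conserve atomic number: 1 + Z = 50 + 0, so Z = 49.
Z = 49 is indium, so the species is ¹¹³₄₉In.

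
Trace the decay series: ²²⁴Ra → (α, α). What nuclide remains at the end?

Po-216

Start: (A, Z) = (224, 88).
After α: (220, 86).
After α: (216, 84).
Z = 84 is polonium.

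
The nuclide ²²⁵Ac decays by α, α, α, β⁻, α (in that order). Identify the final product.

Pb-209

Start: (A, Z) = (225, 89).
After α: (221, 87).
After α: (217, 85).
After α: (213, 83).
After β⁻: (213, 84).
After α: (209, 82).
Z = 82 is lead.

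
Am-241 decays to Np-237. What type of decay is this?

alpha decay

ΔA = 237 − 241 = -4; ΔZ = 93 − 95 = -2.
A drops by 4 and Z drops by 2 — the signature of alpha emission.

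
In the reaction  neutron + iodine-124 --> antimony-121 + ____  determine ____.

alpha particle

Conserve mass number: 1 + 124 = 121 + A, so A = 4.
Conserve atomic number: 0 + 53 = 51 + Z, so Z = 2.
A = 4 and Z = 2 is helium-4 — an alpha particle.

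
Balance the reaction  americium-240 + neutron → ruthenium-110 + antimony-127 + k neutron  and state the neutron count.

4

Conserve mass number: 241 = 110 + 127 + k, so k = 241 − 237 = 4.
Check atomic number: 95 = 44 + 51 + 0 = 95. ✓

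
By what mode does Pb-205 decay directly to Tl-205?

ΔA = 205 − 205 = 0; ΔZ = 81 − 82 = -1.
A is unchanged and Z drops by 1 — a proton has become a neutron (β⁺ emission or electron capture).

beta-plus decay or electron capture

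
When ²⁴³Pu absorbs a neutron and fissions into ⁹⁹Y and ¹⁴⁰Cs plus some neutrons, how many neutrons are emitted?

5

Conserve mass number: 244 = 99 + 140 + k, so k = 244 − 239 = 5.
Check atomic number: 94 = 39 + 55 + 0 = 94. ✓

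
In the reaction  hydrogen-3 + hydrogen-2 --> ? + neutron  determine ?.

He-4

Conserve mass number: 3 + 2 = A + 1, so A = 4.
Conserve atomic number: 1 + 1 = Z + 0, so Z = 2.
A = 4 and Z = 2 is helium-4 — an alpha particle.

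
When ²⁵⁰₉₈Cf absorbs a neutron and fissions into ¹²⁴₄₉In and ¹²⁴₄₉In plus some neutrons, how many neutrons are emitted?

Conserve mass number: 251 = 124 + 124 + k, so k = 251 − 248 = 3.
Check atomic number: 98 = 49 + 49 + 0 = 98. ✓

3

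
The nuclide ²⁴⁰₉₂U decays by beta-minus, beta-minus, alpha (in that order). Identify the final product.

U-236

Start: (A, Z) = (240, 92).
After β⁻: (240, 93).
After β⁻: (240, 94).
After α: (236, 92).
Z = 92 is uranium.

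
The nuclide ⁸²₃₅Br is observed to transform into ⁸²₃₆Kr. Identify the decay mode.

beta-minus decay

ΔA = 82 − 82 = 0; ΔZ = 36 − 35 = +1.
A is unchanged and Z rises by 1 — a neutron has become a proton (β⁻ decay).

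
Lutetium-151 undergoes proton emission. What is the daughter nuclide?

Yb-150

Proton emission: mass number changes by -1, atomic number by -1.
A: 151 − 1 = 150; Z: 71 − 1 = 70.
Z = 70 is ytterbium, so the daughter is ytterbium-150.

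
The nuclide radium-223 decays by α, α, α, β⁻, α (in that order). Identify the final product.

Tl-207

Start: (A, Z) = (223, 88).
After α: (219, 86).
After α: (215, 84).
After α: (211, 82).
After β⁻: (211, 83).
After α: (207, 81).
Z = 81 is thallium.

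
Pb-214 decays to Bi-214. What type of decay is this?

ΔA = 214 − 214 = 0; ΔZ = 83 − 82 = +1.
A is unchanged and Z rises by 1 — a neutron has become a proton (β⁻ decay).

beta-minus decay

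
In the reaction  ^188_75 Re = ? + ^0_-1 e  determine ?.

Conserve mass number: 188 = A + 0, so A = 188.
Conserve atomic number: 75 = Z − 1, so Z = 76.
Z = 76 is osmium, so the species is ^188_76 Os.

Os-188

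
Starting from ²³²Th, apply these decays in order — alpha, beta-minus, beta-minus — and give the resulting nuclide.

Th-228

Start: (A, Z) = (232, 90).
After α: (228, 88).
After β⁻: (228, 89).
After β⁻: (228, 90).
Z = 90 is thorium.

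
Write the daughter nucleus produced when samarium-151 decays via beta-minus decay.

Beta-minus decay: mass number changes by +0, atomic number by +1.
A: 151 = 151; Z: 62 + 1 = 63.
Z = 63 is europium, so the daughter is europium-151.

Eu-151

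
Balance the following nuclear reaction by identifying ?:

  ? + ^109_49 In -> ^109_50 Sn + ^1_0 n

proton

Conserve mass number: A + 109 = 109 + 1, so A = 1.
Conserve atomic number: Z + 49 = 50 + 0, so Z = 1.
A = 1 and Z = 1 is ^1_1 H — a proton.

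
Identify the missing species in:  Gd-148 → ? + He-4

Conserve mass number: 148 = A + 4, so A = 144.
Conserve atomic number: 64 = Z + 2, so Z = 62.
Z = 62 is samarium, so the species is Sm-144.

Sm-144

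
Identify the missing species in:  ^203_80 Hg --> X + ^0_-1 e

Tl-203

Conserve mass number: 203 = A + 0, so A = 203.
Conserve atomic number: 80 = Z − 1, so Z = 81.
Z = 81 is thallium, so the species is ^203_81 Tl.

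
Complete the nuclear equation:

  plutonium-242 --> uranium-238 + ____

alpha particle

Conserve mass number: 242 = 238 + A, so A = 4.
Conserve atomic number: 94 = 92 + Z, so Z = 2.
A = 4 and Z = 2 is helium-4 — an alpha particle.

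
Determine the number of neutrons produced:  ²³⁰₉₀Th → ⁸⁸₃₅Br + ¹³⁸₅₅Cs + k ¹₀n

Conserve mass number: 230 = 88 + 138 + k, so k = 230 − 226 = 4.
Check atomic number: 90 = 35 + 55 + 0 = 90. ✓

4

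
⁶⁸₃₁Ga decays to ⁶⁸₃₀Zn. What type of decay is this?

beta-plus decay or electron capture

ΔA = 68 − 68 = 0; ΔZ = 30 − 31 = -1.
A is unchanged and Z drops by 1 — a proton has become a neutron (β⁺ emission or electron capture).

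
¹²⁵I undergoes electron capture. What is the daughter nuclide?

Electron capture: mass number changes by +0, atomic number by -1.
A: 125 = 125; Z: 53 − 1 = 52.
Z = 52 is tellurium, so the daughter is ¹²⁵Te.

Te-125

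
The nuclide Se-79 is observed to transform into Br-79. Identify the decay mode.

beta-minus decay

ΔA = 79 − 79 = 0; ΔZ = 35 − 34 = +1.
A is unchanged and Z rises by 1 — a neutron has become a proton (β⁻ decay).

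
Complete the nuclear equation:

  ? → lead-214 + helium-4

Po-218

Conserve mass number: A = 214 + 4, so A = 218.
Conserve atomic number: Z = 82 + 2, so Z = 84.
Z = 84 is polonium, so the species is polonium-218.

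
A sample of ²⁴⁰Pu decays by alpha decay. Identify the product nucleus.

Alpha decay: mass number changes by -4, atomic number by -2.
A: 240 − 4 = 236; Z: 94 − 2 = 92.
Z = 92 is uranium, so the daughter is ²³⁶U.

U-236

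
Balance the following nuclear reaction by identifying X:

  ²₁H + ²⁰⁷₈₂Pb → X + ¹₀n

Bi-208

Conserve mass number: 2 + 207 = A + 1, so A = 208.
Conserve atomic number: 1 + 82 = Z + 0, so Z = 83.
Z = 83 is bismuth, so the species is ²⁰⁸₈₃Bi.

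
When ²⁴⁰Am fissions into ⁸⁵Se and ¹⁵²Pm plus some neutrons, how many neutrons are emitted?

Conserve mass number: 240 = 85 + 152 + k, so k = 240 − 237 = 3.
Check atomic number: 95 = 34 + 61 + 0 = 95. ✓

3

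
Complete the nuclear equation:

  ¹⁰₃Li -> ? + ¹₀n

Conserve mass number: 10 = A + 1, so A = 9.
Conserve atomic number: 3 = Z + 0, so Z = 3.
Z = 3 is lithium, so the species is ⁹₃Li.

Li-9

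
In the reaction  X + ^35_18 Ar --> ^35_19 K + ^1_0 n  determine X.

proton

Conserve mass number: A + 35 = 35 + 1, so A = 1.
Conserve atomic number: Z + 18 = 19 + 0, so Z = 1.
A = 1 and Z = 1 is ^1_1 H — a proton.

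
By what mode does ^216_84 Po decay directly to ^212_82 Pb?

alpha decay

ΔA = 212 − 216 = -4; ΔZ = 82 − 84 = -2.
A drops by 4 and Z drops by 2 — the signature of alpha emission.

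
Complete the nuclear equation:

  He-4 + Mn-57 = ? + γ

Conserve mass number: 4 + 57 = A + 0, so A = 61.
Conserve atomic number: 2 + 25 = Z + 0, so Z = 27.
Z = 27 is cobalt, so the species is Co-61.

Co-61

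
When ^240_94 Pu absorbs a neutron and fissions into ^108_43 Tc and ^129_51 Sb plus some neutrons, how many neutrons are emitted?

4

Conserve mass number: 241 = 108 + 129 + k, so k = 241 − 237 = 4.
Check atomic number: 94 = 43 + 51 + 0 = 94. ✓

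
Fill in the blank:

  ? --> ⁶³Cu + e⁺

Zn-63

Conserve mass number: A = 63 + 0, so A = 63.
Conserve atomic number: Z = 29 + 1, so Z = 30.
Z = 30 is zinc, so the species is ⁶³Zn.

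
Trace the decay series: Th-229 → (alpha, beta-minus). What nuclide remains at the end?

Ac-225

Start: (A, Z) = (229, 90).
After α: (225, 88).
After β⁻: (225, 89).
Z = 89 is actinium.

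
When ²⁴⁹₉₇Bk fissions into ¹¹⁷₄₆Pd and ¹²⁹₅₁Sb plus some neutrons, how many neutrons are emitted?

3

Conserve mass number: 249 = 117 + 129 + k, so k = 249 − 246 = 3.
Check atomic number: 97 = 46 + 51 + 0 = 97. ✓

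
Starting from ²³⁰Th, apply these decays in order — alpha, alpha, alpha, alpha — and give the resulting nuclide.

Pb-214

Start: (A, Z) = (230, 90).
After α: (226, 88).
After α: (222, 86).
After α: (218, 84).
After α: (214, 82).
Z = 82 is lead.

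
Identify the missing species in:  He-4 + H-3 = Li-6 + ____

neutron

Conserve mass number: 4 + 3 = 6 + A, so A = 1.
Conserve atomic number: 2 + 1 = 3 + Z, so Z = 0.
A = 1 and Z = 0 is n — a neutron.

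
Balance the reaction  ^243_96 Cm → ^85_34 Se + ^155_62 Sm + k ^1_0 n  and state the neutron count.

3

Conserve mass number: 243 = 85 + 155 + k, so k = 243 − 240 = 3.
Check atomic number: 96 = 34 + 62 + 0 = 96. ✓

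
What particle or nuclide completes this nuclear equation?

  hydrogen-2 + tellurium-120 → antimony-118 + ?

Conserve mass number: 2 + 120 = 118 + A, so A = 4.
Conserve atomic number: 1 + 52 = 51 + Z, so Z = 2.
A = 4 and Z = 2 is helium-4 — an alpha particle.

alpha particle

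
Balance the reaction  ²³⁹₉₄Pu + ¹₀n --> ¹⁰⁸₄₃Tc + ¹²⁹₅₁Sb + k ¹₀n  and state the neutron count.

3

Conserve mass number: 240 = 108 + 129 + k, so k = 240 − 237 = 3.
Check atomic number: 94 = 43 + 51 + 0 = 94. ✓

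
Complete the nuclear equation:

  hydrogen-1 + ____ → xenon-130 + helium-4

Cs-133

Conserve mass number: 1 + A = 130 + 4, so A = 133.
Conserve atomic number: 1 + Z = 54 + 2, so Z = 55.
Z = 55 is caesium, so the species is caesium-133.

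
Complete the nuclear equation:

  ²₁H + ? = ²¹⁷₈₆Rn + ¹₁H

Rn-216

Conserve mass number: 2 + A = 217 + 1, so A = 216.
Conserve atomic number: 1 + Z = 86 + 1, so Z = 86.
Z = 86 is radon, so the species is ²¹⁶₈₆Rn.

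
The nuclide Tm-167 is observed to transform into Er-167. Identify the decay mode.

ΔA = 167 − 167 = 0; ΔZ = 68 − 69 = -1.
A is unchanged and Z drops by 1 — a proton has become a neutron (β⁺ emission or electron capture).

beta-plus decay or electron capture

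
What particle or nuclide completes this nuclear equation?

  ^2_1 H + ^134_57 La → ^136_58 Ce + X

gamma ray

Conserve mass number: 2 + 134 = 136 + A, so A = 0.
Conserve atomic number: 1 + 57 = 58 + Z, so Z = 0.
A = 0 and Z = 0 is ^0_0 γ — a gamma ray.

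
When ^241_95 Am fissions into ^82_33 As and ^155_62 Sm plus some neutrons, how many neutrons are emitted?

4

Conserve mass number: 241 = 82 + 155 + k, so k = 241 − 237 = 4.
Check atomic number: 95 = 33 + 62 + 0 = 95. ✓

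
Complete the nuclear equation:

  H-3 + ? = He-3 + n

Conserve mass number: 3 + A = 3 + 1, so A = 1.
Conserve atomic number: 1 + Z = 2 + 0, so Z = 1.
A = 1 and Z = 1 is H-1 — a proton.

proton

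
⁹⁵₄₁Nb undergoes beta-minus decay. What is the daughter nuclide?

Beta-minus decay: mass number changes by +0, atomic number by +1.
A: 95 = 95; Z: 41 + 1 = 42.
Z = 42 is molybdenum, so the daughter is ⁹⁵₄₂Mo.

Mo-95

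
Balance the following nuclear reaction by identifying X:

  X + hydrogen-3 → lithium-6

He-3

Conserve mass number: A + 3 = 6, so A = 3.
Conserve atomic number: Z + 1 = 3, so Z = 2.
Z = 2 is helium, so the species is helium-3.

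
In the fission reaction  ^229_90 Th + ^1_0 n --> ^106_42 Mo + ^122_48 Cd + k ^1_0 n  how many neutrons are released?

2

Conserve mass number: 230 = 106 + 122 + k, so k = 230 − 228 = 2.
Check atomic number: 90 = 42 + 48 + 0 = 90. ✓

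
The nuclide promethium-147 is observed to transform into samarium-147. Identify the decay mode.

ΔA = 147 − 147 = 0; ΔZ = 62 − 61 = +1.
A is unchanged and Z rises by 1 — a neutron has become a proton (β⁻ decay).

beta-minus decay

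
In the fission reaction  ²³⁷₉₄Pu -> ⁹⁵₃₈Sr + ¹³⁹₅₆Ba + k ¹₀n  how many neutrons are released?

Conserve mass number: 237 = 95 + 139 + k, so k = 237 − 234 = 3.
Check atomic number: 94 = 38 + 56 + 0 = 94. ✓

3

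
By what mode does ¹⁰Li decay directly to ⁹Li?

neutron emission

ΔA = 9 − 10 = -1; ΔZ = 3 − 3 = +0.
A drops by 1 with Z unchanged — a neutron was emitted.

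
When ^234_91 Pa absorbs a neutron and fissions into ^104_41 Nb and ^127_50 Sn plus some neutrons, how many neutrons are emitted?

Conserve mass number: 235 = 104 + 127 + k, so k = 235 − 231 = 4.
Check atomic number: 91 = 41 + 50 + 0 = 91. ✓

4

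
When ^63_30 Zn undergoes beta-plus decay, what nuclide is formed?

Beta-plus decay: mass number changes by +0, atomic number by -1.
A: 63 = 63; Z: 30 − 1 = 29.
Z = 29 is copper, so the daughter is ^63_29 Cu.

Cu-63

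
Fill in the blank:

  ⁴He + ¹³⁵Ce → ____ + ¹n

Nd-138

Conserve mass number: 4 + 135 = A + 1, so A = 138.
Conserve atomic number: 2 + 58 = Z + 0, so Z = 60.
Z = 60 is neodymium, so the species is ¹³⁸Nd.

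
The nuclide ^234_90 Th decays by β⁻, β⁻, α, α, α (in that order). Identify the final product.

Rn-222

Start: (A, Z) = (234, 90).
After β⁻: (234, 91).
After β⁻: (234, 92).
After α: (230, 90).
After α: (226, 88).
After α: (222, 86).
Z = 86 is radon.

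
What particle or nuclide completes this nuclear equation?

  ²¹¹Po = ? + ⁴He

Pb-207

Conserve mass number: 211 = A + 4, so A = 207.
Conserve atomic number: 84 = Z + 2, so Z = 82.
Z = 82 is lead, so the species is ²⁰⁷Pb.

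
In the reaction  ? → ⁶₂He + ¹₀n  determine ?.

Conserve mass number: A = 6 + 1, so A = 7.
Conserve atomic number: Z = 2 + 0, so Z = 2.
Z = 2 is helium, so the species is ⁷₂He.

He-7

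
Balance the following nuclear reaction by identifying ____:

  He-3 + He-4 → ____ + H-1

Conserve mass number: 3 + 4 = A + 1, so A = 6.
Conserve atomic number: 2 + 2 = Z + 1, so Z = 3.
Z = 3 is lithium, so the species is Li-6.

Li-6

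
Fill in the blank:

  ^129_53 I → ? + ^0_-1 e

Conserve mass number: 129 = A + 0, so A = 129.
Conserve atomic number: 53 = Z − 1, so Z = 54.
Z = 54 is xenon, so the species is ^129_54 Xe.

Xe-129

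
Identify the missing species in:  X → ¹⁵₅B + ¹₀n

B-16

Conserve mass number: A = 15 + 1, so A = 16.
Conserve atomic number: Z = 5 + 0, so Z = 5.
Z = 5 is boron, so the species is ¹⁶₅B.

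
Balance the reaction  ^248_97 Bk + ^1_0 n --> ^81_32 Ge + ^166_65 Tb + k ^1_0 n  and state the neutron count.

Conserve mass number: 249 = 81 + 166 + k, so k = 249 − 247 = 2.
Check atomic number: 97 = 32 + 65 + 0 = 97. ✓

2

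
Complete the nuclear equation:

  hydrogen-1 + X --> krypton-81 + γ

Br-80

Conserve mass number: 1 + A = 81 + 0, so A = 80.
Conserve atomic number: 1 + Z = 36 + 0, so Z = 35.
Z = 35 is bromine, so the species is bromine-80.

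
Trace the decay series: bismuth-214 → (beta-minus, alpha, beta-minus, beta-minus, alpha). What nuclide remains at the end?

Pb-206

Start: (A, Z) = (214, 83).
After β⁻: (214, 84).
After α: (210, 82).
After β⁻: (210, 83).
After β⁻: (210, 84).
After α: (206, 82).
Z = 82 is lead.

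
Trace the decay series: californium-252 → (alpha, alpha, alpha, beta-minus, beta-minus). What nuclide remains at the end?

Pu-240

Start: (A, Z) = (252, 98).
After α: (248, 96).
After α: (244, 94).
After α: (240, 92).
After β⁻: (240, 93).
After β⁻: (240, 94).
Z = 94 is plutonium.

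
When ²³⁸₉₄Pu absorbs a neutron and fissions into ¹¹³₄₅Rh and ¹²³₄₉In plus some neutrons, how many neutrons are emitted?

Conserve mass number: 239 = 113 + 123 + k, so k = 239 − 236 = 3.
Check atomic number: 94 = 45 + 49 + 0 = 94. ✓

3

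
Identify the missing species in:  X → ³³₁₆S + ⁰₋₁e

Conserve mass number: A = 33 + 0, so A = 33.
Conserve atomic number: Z = 16 − 1, so Z = 15.
Z = 15 is phosphorus, so the species is ³³₁₅P.

P-33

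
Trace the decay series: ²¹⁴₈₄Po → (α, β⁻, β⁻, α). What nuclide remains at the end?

Pb-206

Start: (A, Z) = (214, 84).
After α: (210, 82).
After β⁻: (210, 83).
After β⁻: (210, 84).
After α: (206, 82).
Z = 82 is lead.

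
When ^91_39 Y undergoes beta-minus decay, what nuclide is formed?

Beta-minus decay: mass number changes by +0, atomic number by +1.
A: 91 = 91; Z: 39 + 1 = 40.
Z = 40 is zirconium, so the daughter is ^91_40 Zr.

Zr-91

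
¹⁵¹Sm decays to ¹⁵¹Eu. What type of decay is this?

beta-minus decay

ΔA = 151 − 151 = 0; ΔZ = 63 − 62 = +1.
A is unchanged and Z rises by 1 — a neutron has become a proton (β⁻ decay).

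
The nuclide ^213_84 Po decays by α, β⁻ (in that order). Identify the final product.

Bi-209

Start: (A, Z) = (213, 84).
After α: (209, 82).
After β⁻: (209, 83).
Z = 83 is bismuth.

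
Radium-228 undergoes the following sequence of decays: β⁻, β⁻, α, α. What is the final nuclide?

Start: (A, Z) = (228, 88).
After β⁻: (228, 89).
After β⁻: (228, 90).
After α: (224, 88).
After α: (220, 86).
Z = 86 is radon.

Rn-220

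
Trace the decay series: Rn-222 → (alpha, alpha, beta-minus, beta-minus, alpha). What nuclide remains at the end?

Start: (A, Z) = (222, 86).
After α: (218, 84).
After α: (214, 82).
After β⁻: (214, 83).
After β⁻: (214, 84).
After α: (210, 82).
Z = 82 is lead.

Pb-210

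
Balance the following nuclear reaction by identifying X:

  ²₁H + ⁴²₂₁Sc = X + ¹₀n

Ti-43

Conserve mass number: 2 + 42 = A + 1, so A = 43.
Conserve atomic number: 1 + 21 = Z + 0, so Z = 22.
Z = 22 is titanium, so the species is ⁴³₂₂Ti.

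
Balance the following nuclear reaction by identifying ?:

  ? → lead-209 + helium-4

Po-213

Conserve mass number: A = 209 + 4, so A = 213.
Conserve atomic number: Z = 82 + 2, so Z = 84.
Z = 84 is polonium, so the species is polonium-213.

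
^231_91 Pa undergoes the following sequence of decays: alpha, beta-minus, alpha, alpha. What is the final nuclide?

Rn-219

Start: (A, Z) = (231, 91).
After α: (227, 89).
After β⁻: (227, 90).
After α: (223, 88).
After α: (219, 86).
Z = 86 is radon.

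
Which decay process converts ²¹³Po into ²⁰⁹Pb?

ΔA = 209 − 213 = -4; ΔZ = 82 − 84 = -2.
A drops by 4 and Z drops by 2 — the signature of alpha emission.

alpha decay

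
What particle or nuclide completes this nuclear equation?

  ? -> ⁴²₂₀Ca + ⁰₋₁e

K-42

Conserve mass number: A = 42 + 0, so A = 42.
Conserve atomic number: Z = 20 − 1, so Z = 19.
Z = 19 is potassium, so the species is ⁴²₁₉K.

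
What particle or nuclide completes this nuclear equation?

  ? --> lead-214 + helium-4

Conserve mass number: A = 214 + 4, so A = 218.
Conserve atomic number: Z = 82 + 2, so Z = 84.
Z = 84 is polonium, so the species is polonium-218.

Po-218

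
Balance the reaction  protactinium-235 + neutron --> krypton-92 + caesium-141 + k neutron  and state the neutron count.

3

Conserve mass number: 236 = 92 + 141 + k, so k = 236 − 233 = 3.
Check atomic number: 91 = 36 + 55 + 0 = 91. ✓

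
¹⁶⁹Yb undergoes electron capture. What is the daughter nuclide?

Electron capture: mass number changes by +0, atomic number by -1.
A: 169 = 169; Z: 70 − 1 = 69.
Z = 69 is thulium, so the daughter is ¹⁶⁹Tm.

Tm-169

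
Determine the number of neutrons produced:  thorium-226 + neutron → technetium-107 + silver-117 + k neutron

3

Conserve mass number: 227 = 107 + 117 + k, so k = 227 − 224 = 3.
Check atomic number: 90 = 43 + 47 + 0 = 90. ✓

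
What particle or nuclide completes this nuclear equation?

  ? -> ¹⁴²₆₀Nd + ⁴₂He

Sm-146

Conserve mass number: A = 142 + 4, so A = 146.
Conserve atomic number: Z = 60 + 2, so Z = 62.
Z = 62 is samarium, so the species is ¹⁴⁶₆₂Sm.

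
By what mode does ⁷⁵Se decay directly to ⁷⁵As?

beta-plus decay or electron capture

ΔA = 75 − 75 = 0; ΔZ = 33 − 34 = -1.
A is unchanged and Z drops by 1 — a proton has become a neutron (β⁺ emission or electron capture).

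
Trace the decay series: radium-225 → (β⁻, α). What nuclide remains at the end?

Start: (A, Z) = (225, 88).
After β⁻: (225, 89).
After α: (221, 87).
Z = 87 is francium.

Fr-221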